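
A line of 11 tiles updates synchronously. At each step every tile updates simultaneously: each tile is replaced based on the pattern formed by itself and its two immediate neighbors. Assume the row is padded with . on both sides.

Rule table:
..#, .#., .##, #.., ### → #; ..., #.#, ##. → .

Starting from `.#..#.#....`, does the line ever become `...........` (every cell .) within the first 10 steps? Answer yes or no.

no

#####.##...
####..#.#..
###.###.##.
##..##..#.#
#.###.###.#
#.##..##..#
#.#.###.###
#.#.##..##.
#.#.#.###.#
#.#.#.##..#
step 10 is #.#.#.##..#, still not uniform .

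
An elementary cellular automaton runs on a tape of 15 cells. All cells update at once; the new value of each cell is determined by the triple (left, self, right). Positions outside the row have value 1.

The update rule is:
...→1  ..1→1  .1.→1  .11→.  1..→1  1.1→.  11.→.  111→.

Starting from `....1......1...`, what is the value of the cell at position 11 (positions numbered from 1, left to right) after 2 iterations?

iteration 1: 111111111111111
iteration 2: ...............
position 11 holds .

.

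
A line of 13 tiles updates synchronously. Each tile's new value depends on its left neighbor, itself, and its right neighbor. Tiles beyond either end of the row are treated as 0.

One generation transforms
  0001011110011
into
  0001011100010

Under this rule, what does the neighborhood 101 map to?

0

At position 4 the neighborhood is 101; the next row has 0 there.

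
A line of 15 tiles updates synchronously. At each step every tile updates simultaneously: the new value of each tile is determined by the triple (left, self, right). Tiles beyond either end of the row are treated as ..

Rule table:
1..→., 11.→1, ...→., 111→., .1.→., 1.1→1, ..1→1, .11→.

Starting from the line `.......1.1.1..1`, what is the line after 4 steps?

...1.1.1..1....

step 1: ......1.1.1..1.
step 2: .....1.1.1..1..
step 3: ....1.1.1..1...
step 4: ...1.1.1..1....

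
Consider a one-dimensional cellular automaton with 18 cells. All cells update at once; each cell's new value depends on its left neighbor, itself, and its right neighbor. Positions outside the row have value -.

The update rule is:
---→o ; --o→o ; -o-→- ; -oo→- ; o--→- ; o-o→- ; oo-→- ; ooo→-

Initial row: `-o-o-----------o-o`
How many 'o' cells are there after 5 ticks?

o----oooooooooo---
--ooo-----------oo
oo----oooooooooo--
---ooo-----------o
ooo----oooooooooo-
count of o: 13

13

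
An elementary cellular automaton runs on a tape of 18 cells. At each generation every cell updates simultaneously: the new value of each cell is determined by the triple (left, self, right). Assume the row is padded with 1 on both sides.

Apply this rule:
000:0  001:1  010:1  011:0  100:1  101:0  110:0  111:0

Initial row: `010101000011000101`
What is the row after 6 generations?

010101100100101100
010100011111100011
010110100000010100
010000110000110111
011001001001000000
000111111111100001

000111111111100001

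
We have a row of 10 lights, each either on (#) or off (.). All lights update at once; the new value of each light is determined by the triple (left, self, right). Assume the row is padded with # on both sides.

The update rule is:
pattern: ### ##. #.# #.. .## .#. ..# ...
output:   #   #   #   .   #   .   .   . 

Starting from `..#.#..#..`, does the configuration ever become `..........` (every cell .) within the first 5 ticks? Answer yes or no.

...#......
..........
all cells are . at tick 2

yes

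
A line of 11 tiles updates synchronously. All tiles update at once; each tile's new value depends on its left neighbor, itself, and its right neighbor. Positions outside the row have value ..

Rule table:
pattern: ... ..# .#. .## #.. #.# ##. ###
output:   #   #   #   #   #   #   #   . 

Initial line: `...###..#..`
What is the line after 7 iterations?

####.######
#..###....#
####.######  (repeats iteration 1; period 2)
iteration 7: ####.######

####.######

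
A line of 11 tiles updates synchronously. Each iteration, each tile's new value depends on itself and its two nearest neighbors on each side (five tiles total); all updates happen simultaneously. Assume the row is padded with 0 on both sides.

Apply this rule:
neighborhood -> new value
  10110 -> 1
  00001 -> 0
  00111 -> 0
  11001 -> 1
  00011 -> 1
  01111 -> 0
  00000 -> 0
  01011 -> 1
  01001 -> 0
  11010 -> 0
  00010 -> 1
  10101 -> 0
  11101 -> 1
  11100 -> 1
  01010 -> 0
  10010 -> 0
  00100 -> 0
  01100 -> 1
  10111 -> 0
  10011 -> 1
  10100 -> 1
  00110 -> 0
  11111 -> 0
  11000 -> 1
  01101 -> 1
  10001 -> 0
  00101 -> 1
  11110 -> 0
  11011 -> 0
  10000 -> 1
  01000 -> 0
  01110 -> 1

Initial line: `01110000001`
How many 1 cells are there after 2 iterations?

10111100010
11000110100
count of 1: 5

5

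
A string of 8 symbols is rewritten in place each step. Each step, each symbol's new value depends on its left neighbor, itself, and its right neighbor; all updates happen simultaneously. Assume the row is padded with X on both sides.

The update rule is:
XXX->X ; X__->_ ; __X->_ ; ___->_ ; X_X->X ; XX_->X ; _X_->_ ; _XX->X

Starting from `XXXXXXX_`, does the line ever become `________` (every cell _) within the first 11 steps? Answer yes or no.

no

step 1: XXXXXXXX
step 2: XXXXXXXX  (fixed point — unchanged through step 11)
step 11 is XXXXXXXX, still not uniform _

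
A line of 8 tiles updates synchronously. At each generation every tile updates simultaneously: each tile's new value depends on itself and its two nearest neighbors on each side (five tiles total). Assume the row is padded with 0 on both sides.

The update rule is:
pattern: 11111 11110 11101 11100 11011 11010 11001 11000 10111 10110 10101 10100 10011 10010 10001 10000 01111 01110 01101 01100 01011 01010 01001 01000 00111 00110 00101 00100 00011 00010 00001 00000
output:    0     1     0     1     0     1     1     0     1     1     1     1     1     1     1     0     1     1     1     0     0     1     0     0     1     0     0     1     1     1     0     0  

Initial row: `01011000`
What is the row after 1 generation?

10010000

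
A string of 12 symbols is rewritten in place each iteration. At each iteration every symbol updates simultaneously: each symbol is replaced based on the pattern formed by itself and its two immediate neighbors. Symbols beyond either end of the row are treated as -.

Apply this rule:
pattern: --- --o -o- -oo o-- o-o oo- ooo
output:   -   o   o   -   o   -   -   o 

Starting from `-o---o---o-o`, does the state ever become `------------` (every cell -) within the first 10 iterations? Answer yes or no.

no

iteration 1: ooo-ooo-oo-o
iteration 2: -o---o-----o
iteration 3: ooo-ooo---oo
iteration 4: -o---o-o-o--
iteration 5: ooo-oo-o-oo-
iteration 6: -o-----o---o
iteration 7: ooo---ooo-oo
iteration 8: -o-o-o-o----
iteration 9: oo-o-o-oo---
iteration 10: ---o-o---o--
iteration 10 is ---o-o---o--, still not uniform -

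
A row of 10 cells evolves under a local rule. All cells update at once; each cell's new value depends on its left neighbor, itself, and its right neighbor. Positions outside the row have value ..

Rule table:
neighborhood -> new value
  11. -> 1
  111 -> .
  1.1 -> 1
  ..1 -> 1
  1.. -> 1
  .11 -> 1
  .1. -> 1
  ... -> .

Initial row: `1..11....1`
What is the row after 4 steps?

1111111.11

step 1: 111111..11
step 2: 1....11111
step 3: 11..11...1
step 4: 1111111.11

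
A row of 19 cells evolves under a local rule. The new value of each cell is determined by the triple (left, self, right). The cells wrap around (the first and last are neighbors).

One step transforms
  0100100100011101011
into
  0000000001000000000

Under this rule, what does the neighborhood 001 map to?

At position 3 the neighborhood is 001; the next row has 0 there.

0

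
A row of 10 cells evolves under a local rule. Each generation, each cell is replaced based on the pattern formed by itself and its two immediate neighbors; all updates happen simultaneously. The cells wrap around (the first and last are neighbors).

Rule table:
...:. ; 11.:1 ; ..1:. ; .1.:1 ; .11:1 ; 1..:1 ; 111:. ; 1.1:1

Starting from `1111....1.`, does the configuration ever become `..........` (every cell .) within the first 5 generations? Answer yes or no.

no

generation 1: 1..11...11
generation 2: 11.111..1.
generation 3: 1111.11.11
generation 4: ...111111.
generation 5: ...1....11
generation 5 is ...1....11, still not uniform .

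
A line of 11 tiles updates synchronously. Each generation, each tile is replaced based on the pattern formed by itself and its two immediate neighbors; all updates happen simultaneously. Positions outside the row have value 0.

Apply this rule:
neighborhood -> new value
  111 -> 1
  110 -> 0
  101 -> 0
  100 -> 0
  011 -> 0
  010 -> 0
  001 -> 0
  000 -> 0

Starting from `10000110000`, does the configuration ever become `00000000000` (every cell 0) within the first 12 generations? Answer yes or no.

00000000000
all cells are 0 at generation 1

yes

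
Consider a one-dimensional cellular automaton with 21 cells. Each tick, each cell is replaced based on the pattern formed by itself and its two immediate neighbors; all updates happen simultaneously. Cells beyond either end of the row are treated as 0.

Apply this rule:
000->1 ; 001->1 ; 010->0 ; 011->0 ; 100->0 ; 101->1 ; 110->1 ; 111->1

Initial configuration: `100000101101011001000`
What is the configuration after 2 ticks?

110111101011010100101

001111010110101010011
110111101011010100101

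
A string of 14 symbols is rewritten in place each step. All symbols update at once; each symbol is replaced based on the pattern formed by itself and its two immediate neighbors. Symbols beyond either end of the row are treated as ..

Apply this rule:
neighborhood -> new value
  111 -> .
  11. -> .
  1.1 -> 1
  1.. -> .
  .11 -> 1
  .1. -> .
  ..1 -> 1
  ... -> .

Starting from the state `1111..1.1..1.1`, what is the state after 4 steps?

..1.1..1.1....

1....1.1..1.1.
....1.1..1.1..
...1.1..1.1...
..1.1..1.1....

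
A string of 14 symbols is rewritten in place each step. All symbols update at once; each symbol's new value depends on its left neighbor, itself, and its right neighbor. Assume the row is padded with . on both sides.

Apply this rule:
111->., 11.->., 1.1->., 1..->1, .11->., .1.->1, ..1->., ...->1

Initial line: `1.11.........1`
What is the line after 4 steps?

step 1: 1...11111111.1
step 2: 111..........1
step 3: ...111111111.1
step 4: 11...........1

11...........1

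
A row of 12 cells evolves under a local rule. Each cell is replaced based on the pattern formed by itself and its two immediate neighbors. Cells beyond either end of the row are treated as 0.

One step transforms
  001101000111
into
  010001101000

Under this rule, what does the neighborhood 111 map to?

0

At position 10 the neighborhood is 111; the next row has 0 there.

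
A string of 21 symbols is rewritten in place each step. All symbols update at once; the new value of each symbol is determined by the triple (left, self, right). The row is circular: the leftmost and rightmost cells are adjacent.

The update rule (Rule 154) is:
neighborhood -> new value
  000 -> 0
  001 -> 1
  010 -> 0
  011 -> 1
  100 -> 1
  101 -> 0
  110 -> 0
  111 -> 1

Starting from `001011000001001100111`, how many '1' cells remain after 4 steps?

10

step 1: 110010100010111011110
step 2: 101100010100110011100
step 3: 001010100011101111011
step 4: 110000010111001110010
count of 1: 10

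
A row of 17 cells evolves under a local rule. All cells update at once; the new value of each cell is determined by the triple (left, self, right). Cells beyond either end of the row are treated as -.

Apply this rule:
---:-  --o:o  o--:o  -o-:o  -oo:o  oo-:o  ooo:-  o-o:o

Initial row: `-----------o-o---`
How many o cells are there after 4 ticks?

6

----------ooooo--
---------oo---oo-
--------oooo-oooo
-------oo--ooo--o
count of o: 6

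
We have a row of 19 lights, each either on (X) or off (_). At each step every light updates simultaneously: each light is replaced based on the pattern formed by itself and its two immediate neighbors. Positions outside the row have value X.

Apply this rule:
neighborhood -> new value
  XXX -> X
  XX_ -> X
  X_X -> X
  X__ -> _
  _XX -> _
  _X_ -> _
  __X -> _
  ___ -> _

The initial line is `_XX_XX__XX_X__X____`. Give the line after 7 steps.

step 1: X_XX_X___XX________
step 2: XX_XX_____X________
step 3: XXX_X______________
step 4: XXXX_______________
step 5: XXXX_______________  (fixed point — unchanged through step 7)

XXXX_______________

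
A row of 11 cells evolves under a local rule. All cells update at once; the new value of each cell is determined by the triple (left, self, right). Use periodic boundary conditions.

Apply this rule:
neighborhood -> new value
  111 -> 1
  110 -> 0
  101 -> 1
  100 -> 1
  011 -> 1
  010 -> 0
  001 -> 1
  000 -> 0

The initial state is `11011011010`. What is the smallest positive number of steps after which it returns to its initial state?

10110110101
01101101011
11011010110
10110101101
01101011011
11010110110
10101101101
01011011011
10110110110
01101101101
11011011010

11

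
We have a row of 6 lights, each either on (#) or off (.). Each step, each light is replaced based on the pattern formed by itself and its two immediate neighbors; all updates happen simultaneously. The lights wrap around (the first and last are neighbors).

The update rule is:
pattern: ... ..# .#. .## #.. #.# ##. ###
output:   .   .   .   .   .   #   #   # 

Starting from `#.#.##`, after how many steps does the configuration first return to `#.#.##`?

step 1: ##.#.#
step 2: ###.#.
step 3: .###.#
step 4: #.###.
step 5: .#.###
step 6: #.#.##

6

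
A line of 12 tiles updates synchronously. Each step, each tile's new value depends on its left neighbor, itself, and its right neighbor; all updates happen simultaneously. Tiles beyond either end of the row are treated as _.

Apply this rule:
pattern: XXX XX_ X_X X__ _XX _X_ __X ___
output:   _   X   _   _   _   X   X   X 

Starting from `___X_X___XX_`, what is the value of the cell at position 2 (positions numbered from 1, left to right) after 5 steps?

XXXX_X_XX_X_
___X_X__X_X_
XXXX_X_XX_X_  (repeats step 1; period 2)
step 5: XXXX_X_XX_X_
position 2 holds X

X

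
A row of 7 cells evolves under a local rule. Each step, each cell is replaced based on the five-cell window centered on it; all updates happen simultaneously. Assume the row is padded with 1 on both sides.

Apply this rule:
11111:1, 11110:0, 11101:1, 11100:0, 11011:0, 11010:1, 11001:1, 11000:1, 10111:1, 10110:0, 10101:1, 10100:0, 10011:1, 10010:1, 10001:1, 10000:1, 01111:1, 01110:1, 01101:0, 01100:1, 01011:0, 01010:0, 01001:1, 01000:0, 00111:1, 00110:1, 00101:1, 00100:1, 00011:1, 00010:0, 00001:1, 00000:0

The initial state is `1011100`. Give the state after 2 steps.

1000011

step 1: 1011011
step 2: 1000011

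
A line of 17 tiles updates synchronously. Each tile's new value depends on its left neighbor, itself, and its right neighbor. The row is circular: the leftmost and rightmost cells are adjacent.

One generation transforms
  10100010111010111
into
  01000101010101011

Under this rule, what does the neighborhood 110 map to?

0

At position 0 the neighborhood is 110; the next row has 0 there.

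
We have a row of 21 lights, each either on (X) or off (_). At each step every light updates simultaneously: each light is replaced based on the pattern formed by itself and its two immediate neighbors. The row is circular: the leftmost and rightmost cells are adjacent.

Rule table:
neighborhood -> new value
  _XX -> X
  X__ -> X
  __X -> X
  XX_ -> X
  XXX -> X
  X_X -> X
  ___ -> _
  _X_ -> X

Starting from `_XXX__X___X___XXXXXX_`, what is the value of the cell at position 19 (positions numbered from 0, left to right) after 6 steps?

step 1: XXXXXXXX_XXX_XXXXXXXX
step 2: XXXXXXXXXXXXXXXXXXXXX
step 3: XXXXXXXXXXXXXXXXXXXXX  (fixed point — unchanged through step 6)
position 19 holds X

X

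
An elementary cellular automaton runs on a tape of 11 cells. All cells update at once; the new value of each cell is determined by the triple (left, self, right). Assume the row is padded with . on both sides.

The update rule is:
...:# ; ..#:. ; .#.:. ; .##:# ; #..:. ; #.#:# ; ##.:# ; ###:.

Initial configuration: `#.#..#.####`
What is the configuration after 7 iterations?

.#....##..#
...##.##...
##.#####.##
####...####
#..#.#.#..#
....#.#....
###..#..###

###..#..###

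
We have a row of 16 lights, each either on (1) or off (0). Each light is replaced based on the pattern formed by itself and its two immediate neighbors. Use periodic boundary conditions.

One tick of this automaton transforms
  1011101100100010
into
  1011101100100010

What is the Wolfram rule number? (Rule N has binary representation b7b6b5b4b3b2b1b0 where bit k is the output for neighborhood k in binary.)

204

position 3: 111 → 1  (bit 7 = 1)
position 4: 110 → 1  (bit 6 = 1)
position 1: 101 → 0  (bit 5 = 0)
position 8: 100 → 0  (bit 4 = 0)
position 2: 011 → 1  (bit 3 = 1)
position 0: 010 → 1  (bit 2 = 1)
position 9: 001 → 0  (bit 1 = 0)
position 12: 000 → 0  (bit 0 = 0)
bits b7..b0 = 11001100 = 204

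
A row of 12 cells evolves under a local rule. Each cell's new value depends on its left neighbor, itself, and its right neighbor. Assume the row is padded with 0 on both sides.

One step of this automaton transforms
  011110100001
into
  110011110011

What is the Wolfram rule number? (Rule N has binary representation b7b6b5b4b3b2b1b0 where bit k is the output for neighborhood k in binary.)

position 2: 111 → 0  (bit 7 = 0)
position 4: 110 → 1  (bit 6 = 1)
position 5: 101 → 1  (bit 5 = 1)
position 7: 100 → 1  (bit 4 = 1)
position 1: 011 → 1  (bit 3 = 1)
position 6: 010 → 1  (bit 2 = 1)
position 0: 001 → 1  (bit 1 = 1)
position 8: 000 → 0  (bit 0 = 0)
bits b7..b0 = 01111110 = 126

126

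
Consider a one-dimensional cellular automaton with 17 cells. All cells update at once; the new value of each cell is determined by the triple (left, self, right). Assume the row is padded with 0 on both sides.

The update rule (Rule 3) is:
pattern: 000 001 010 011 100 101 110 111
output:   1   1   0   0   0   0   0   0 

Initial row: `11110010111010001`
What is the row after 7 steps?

00000000100000000

00000100000000110
11111001111111000
00000010000000011
11111100111111100
00000001000000001
11111110011111110
00000000100000000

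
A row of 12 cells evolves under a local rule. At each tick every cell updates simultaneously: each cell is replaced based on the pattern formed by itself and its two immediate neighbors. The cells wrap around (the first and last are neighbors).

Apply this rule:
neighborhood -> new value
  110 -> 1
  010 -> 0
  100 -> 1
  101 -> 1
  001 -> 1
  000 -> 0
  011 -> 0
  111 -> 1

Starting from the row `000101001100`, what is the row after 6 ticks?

tick 1: 001010110110
tick 2: 010101011011
tick 3: 101010101101
tick 4: 110101010110
tick 5: 011010101011
tick 6: 101101010101

101101010101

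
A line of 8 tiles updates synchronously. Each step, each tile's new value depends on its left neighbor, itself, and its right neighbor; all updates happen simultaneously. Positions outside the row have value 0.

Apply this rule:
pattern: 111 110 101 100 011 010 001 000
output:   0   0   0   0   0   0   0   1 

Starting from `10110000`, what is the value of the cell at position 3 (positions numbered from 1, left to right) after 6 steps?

1

step 1: 00000111
step 2: 11110000
step 3: 00000111  (repeats step 1; period 2)
step 6: 11110000
position 3 holds 1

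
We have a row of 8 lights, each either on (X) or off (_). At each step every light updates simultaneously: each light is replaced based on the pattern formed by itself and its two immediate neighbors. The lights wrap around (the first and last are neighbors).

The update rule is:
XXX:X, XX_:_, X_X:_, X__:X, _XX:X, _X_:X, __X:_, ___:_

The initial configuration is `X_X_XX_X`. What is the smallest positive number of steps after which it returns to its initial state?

2

step 1: __X_X__X
step 2: X_X_XX_X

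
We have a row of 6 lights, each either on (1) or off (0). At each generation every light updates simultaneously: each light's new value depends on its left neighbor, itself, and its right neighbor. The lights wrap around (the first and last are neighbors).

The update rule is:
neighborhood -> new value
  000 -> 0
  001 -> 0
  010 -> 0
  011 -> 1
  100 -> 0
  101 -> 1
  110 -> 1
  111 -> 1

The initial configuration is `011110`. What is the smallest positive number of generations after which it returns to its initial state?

011110

1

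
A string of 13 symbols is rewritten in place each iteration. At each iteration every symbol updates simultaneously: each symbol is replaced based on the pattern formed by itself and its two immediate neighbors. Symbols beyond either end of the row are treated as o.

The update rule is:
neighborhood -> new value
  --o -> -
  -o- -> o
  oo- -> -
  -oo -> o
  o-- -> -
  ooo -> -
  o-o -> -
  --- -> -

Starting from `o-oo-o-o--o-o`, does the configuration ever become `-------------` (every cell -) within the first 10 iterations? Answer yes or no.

--o--o-o--o-o
--o--o-o--o-o  (fixed point — unchanged through iteration 10)
iteration 10 is --o--o-o--o-o, still not uniform -

no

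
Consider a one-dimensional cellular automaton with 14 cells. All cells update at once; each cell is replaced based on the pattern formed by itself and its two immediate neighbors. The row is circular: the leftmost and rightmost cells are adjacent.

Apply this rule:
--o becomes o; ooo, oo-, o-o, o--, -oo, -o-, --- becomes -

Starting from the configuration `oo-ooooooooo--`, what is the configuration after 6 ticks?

-------------o
------------o-
-----------o--
----------o---
---------o----
--------o-----

--------o-----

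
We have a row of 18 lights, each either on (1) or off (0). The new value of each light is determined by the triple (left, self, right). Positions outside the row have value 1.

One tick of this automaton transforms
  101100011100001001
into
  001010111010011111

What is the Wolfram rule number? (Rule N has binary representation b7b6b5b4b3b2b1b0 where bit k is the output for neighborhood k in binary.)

158

position 8: 111 → 1  (bit 7 = 1)
position 0: 110 → 0  (bit 6 = 0)
position 1: 101 → 0  (bit 5 = 0)
position 4: 100 → 1  (bit 4 = 1)
position 2: 011 → 1  (bit 3 = 1)
position 14: 010 → 1  (bit 2 = 1)
position 6: 001 → 1  (bit 1 = 1)
position 5: 000 → 0  (bit 0 = 0)
bits b7..b0 = 10011110 = 158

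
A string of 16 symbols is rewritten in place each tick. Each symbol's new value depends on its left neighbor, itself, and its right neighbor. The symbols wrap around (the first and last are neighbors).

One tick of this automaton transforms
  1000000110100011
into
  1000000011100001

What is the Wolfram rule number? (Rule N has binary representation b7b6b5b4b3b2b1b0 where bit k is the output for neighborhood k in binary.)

228

position 15: 111 → 1  (bit 7 = 1)
position 0: 110 → 1  (bit 6 = 1)
position 9: 101 → 1  (bit 5 = 1)
position 1: 100 → 0  (bit 4 = 0)
position 7: 011 → 0  (bit 3 = 0)
position 10: 010 → 1  (bit 2 = 1)
position 6: 001 → 0  (bit 1 = 0)
position 2: 000 → 0  (bit 0 = 0)
bits b7..b0 = 11100100 = 228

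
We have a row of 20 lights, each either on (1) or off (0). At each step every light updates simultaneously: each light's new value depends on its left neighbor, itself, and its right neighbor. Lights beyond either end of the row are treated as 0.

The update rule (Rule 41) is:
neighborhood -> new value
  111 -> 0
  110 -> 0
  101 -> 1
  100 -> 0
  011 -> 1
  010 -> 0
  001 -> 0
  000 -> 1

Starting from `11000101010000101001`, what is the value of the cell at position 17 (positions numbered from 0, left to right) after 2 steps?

step 1: 10010010100110010000
step 2: 00000001000100000111
position 17 holds 1

1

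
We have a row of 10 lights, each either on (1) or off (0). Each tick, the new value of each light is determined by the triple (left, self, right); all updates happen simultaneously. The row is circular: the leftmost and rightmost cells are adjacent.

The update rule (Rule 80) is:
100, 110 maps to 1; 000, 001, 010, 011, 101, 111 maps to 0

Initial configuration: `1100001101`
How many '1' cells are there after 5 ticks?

3

tick 1: 0110000100
tick 2: 0011000010
tick 3: 0001100001
tick 4: 1000110000
tick 5: 0100011000
count of 1: 3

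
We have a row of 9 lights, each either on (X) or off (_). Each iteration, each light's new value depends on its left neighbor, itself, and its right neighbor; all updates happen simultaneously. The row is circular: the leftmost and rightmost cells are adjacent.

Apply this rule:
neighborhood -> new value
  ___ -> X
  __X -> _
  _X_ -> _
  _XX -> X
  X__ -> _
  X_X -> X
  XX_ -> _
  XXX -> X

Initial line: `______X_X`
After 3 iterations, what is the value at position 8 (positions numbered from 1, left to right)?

iteration 1: _XXXX__X_
iteration 2: _XXX_____
iteration 3: _XX__XXXX
position 8 holds X

X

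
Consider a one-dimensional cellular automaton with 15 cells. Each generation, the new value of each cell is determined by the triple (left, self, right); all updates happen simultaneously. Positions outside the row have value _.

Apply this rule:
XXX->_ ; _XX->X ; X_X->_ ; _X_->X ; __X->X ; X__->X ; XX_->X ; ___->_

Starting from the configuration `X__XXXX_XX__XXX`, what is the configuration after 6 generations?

generation 1: XXXX__X_XXXXX_X
generation 2: X__XXXX_X___X_X
generation 3: XXXX__X_XX_XX_X
generation 4: X__XXXX_XX_XX_X
generation 5: XXXX__X_XX_XX_X  (repeats generation 3; period 2)
generation 6: X__XXXX_XX_XX_X

X__XXXX_XX_XX_X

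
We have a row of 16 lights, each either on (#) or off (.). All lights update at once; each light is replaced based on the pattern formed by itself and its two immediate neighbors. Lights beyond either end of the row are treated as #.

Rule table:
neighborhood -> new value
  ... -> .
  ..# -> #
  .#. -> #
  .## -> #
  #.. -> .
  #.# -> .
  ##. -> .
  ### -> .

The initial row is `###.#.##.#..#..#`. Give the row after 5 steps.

.#..##..#.#..#.#

step 1: ....#.#..#.##.##
step 2: ...##.#.##.#..#.
step 3: ..##..#.#..#.##.
step 4: .##..##.#.##.#..
step 5: .#..##..#.#..#.#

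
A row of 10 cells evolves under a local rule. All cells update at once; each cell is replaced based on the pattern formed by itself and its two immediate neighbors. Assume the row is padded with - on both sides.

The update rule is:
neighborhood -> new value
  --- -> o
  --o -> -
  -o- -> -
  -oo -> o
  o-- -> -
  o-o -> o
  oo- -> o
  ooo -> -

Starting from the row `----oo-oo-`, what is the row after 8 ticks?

ooo-ooooo-
o-ooo---o-
-oo-o-o---
-ooo-o--oo
-o-oo---oo
--ooo-o-oo
o-o-oo-ooo
-o-ooooo-o

-o-ooooo-o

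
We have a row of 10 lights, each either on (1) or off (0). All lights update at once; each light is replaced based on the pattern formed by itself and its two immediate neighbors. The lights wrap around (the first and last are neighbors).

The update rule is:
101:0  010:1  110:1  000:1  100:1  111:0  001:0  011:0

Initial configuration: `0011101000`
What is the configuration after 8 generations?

0000111010

generation 1: 1000101111
generation 2: 1110100000
generation 3: 0010111110
generation 4: 1010000011
generation 5: 1011111000
generation 6: 1000001110
generation 7: 1111100010
generation 8: 0000111010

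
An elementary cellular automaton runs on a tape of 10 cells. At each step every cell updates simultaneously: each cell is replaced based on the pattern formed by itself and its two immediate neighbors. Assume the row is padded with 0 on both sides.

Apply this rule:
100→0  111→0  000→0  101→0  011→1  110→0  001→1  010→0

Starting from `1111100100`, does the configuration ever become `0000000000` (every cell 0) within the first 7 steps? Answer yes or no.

1000001000
0000010000
0000100000
0001000000
0010000000
0100000000
1000000000
step 7 is 1000000000, still not uniform 0

no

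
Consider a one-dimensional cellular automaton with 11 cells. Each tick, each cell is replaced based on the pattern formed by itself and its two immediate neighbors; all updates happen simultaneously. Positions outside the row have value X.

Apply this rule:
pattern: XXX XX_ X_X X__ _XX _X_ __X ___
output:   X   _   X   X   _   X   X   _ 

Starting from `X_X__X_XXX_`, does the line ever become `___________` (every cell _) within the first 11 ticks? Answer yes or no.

_XXXXXX_X_X
X_XXXX_XXX_
_X_XX_X_X_X
XXX__XXXXX_
XX_XX_XXX_X
X_X__X_X_X_
_XXXXXXXXXX
X_XXXXXXXXX
_X_XXXXXXXX
XXX_XXXXXXX
XX_X_XXXXXX
tick 11 is XX_X_XXXXXX, still not uniform _

no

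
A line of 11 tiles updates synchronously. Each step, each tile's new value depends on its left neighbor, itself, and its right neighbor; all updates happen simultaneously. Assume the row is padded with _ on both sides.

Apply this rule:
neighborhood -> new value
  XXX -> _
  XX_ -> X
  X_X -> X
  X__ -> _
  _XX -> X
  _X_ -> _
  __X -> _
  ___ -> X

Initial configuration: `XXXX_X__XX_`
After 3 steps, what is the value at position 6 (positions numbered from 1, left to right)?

X

step 1: X__XX___XX_
step 2: ___XX_X_XX_
step 3: XX_XXX_XXX_
position 6 holds X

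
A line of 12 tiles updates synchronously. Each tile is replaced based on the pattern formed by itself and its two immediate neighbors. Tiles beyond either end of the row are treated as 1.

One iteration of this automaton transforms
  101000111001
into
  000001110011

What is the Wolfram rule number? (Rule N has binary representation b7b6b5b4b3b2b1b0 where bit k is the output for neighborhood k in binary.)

138

position 7: 111 → 1  (bit 7 = 1)
position 0: 110 → 0  (bit 6 = 0)
position 1: 101 → 0  (bit 5 = 0)
position 3: 100 → 0  (bit 4 = 0)
position 6: 011 → 1  (bit 3 = 1)
position 2: 010 → 0  (bit 2 = 0)
position 5: 001 → 1  (bit 1 = 1)
position 4: 000 → 0  (bit 0 = 0)
bits b7..b0 = 10001010 = 138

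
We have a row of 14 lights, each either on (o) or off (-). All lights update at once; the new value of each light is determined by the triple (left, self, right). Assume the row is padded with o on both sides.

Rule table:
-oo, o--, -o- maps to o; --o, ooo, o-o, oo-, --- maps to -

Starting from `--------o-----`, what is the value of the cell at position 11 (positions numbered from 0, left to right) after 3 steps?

step 1: o-------oo----
step 2: -o------o-o---
step 3: -oo-----o-oo--
position 11 holds o

o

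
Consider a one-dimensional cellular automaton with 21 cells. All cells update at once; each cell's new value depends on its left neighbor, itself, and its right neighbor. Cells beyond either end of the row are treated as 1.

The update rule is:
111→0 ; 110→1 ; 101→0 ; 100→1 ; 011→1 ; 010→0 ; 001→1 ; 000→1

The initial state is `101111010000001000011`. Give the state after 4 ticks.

101001001111110111110
100110111000010100010
111110101111100011100
000010001000111110111

000010001000111110111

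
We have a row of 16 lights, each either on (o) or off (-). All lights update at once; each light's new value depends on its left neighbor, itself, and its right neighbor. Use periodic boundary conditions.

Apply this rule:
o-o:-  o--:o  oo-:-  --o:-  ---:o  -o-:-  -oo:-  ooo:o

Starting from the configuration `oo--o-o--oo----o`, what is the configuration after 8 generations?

---oooo--o--o-o-

o-o----o---ooo--
---ooo--oo--o-o-
oo--o-o---o----o
o-o----oo--ooo--
---ooo---o--o-o-
oo--o-oo--o----o
o-o-----o--ooo--
---oooo--o--o-o-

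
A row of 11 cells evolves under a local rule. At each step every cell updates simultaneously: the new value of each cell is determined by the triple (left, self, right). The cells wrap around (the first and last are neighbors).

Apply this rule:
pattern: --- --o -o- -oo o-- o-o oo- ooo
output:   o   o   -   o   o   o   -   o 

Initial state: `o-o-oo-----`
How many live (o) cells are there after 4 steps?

8

-o-oo-ooooo
o-oo-ooooo-
-oo-ooooo-o
oo-ooooo-o-
count of o: 8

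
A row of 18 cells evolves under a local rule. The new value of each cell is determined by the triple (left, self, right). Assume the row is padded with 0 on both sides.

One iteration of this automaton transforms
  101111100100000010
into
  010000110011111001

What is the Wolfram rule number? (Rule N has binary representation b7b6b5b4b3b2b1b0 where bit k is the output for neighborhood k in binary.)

position 3: 111 → 0  (bit 7 = 0)
position 6: 110 → 1  (bit 6 = 1)
position 1: 101 → 1  (bit 5 = 1)
position 7: 100 → 1  (bit 4 = 1)
position 2: 011 → 0  (bit 3 = 0)
position 0: 010 → 0  (bit 2 = 0)
position 8: 001 → 0  (bit 1 = 0)
position 11: 000 → 1  (bit 0 = 1)
bits b7..b0 = 01110001 = 113

113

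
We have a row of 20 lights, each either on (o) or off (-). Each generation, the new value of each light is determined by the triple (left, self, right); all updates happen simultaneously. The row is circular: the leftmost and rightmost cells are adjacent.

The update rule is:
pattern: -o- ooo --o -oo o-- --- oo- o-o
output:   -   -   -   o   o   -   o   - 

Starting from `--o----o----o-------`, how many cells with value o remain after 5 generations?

3

---o----o----o------
----o----o----o-----
-----o----o----o----
------o----o----o---
-------o----o----o--
count of o: 3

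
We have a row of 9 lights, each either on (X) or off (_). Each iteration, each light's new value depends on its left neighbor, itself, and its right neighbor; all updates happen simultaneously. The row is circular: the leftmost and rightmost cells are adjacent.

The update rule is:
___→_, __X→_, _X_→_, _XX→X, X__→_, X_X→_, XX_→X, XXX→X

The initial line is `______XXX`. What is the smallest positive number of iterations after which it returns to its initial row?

1

______XXX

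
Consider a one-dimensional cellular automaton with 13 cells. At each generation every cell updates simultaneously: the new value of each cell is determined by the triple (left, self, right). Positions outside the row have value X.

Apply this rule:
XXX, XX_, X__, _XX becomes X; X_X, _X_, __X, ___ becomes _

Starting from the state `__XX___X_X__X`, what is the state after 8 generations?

X_XXXXXXXXX_X

generation 1: X_XXX_____X_X
generation 2: X_XXXX______X
generation 3: X_XXXXX_____X
generation 4: X_XXXXXX____X
generation 5: X_XXXXXXX___X
generation 6: X_XXXXXXXX__X
generation 7: X_XXXXXXXXX_X
generation 8: X_XXXXXXXXX_X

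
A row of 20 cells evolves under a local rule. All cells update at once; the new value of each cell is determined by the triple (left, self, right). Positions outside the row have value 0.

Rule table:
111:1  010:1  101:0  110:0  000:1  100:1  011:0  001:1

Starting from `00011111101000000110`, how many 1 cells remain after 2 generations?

11101111001111111001
01000110110111110111
count of 1: 13

13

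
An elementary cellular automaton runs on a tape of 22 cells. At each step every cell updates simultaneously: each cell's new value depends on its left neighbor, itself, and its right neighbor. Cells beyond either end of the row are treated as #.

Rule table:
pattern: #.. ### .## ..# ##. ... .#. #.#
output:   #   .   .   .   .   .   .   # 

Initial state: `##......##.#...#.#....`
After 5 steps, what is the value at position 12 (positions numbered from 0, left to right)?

.

..#.......#.#...#.#...
#..#.......#.#...#.#..
.#..#.......#.#...#.#.
#.#..#.......#.#...#.#
.#.#..#.......#.#...#.
position 12 holds .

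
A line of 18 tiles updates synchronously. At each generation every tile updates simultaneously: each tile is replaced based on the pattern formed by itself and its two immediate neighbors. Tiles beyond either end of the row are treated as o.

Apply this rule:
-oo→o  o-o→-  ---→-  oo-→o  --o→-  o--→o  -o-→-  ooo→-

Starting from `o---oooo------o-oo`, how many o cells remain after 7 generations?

generation 1: oo--o--oo-------o-
generation 2: -oo--o-ooo--------
generation 3: -ooo---o-oo-------
generation 4: -o-oo----ooo------
generation 5: ---ooo---o-oo-----
generation 6: o--o-oo----ooo----
generation 7: oo---ooo---o-oo---
count of o: 8

8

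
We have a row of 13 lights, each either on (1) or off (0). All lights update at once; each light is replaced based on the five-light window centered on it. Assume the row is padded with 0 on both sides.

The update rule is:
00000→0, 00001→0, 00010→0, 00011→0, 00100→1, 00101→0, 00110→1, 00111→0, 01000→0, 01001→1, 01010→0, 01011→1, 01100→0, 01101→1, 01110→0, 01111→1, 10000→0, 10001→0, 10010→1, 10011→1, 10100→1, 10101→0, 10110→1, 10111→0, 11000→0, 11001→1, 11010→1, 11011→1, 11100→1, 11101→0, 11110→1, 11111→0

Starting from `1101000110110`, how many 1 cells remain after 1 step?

8

step 1: 1111000111100
count of 1: 8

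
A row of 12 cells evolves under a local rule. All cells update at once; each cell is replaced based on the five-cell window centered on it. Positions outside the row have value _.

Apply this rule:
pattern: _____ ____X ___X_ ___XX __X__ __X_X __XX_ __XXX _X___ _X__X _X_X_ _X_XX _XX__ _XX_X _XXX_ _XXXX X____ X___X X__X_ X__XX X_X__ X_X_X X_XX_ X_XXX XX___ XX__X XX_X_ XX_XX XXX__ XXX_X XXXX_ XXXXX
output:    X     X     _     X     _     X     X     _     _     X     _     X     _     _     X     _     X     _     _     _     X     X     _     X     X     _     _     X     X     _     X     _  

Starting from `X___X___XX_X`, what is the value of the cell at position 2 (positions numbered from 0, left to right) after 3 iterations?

_

_______XX__X
XXXXXXXX____
______XXXXXX
position 2 holds _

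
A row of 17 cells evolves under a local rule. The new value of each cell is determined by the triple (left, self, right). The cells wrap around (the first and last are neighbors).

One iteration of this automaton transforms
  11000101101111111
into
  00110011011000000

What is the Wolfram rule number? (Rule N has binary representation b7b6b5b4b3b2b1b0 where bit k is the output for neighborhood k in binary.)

57

position 0: 111 → 0  (bit 7 = 0)
position 1: 110 → 0  (bit 6 = 0)
position 6: 101 → 1  (bit 5 = 1)
position 2: 100 → 1  (bit 4 = 1)
position 7: 011 → 1  (bit 3 = 1)
position 5: 010 → 0  (bit 2 = 0)
position 4: 001 → 0  (bit 1 = 0)
position 3: 000 → 1  (bit 0 = 1)
bits b7..b0 = 00111001 = 57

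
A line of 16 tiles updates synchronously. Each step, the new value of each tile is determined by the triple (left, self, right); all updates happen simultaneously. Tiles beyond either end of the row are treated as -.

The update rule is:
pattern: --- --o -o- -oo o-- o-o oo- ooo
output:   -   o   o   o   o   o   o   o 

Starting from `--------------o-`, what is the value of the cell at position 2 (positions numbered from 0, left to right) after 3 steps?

-------------ooo
------------oooo
-----------ooooo
position 2 holds -

-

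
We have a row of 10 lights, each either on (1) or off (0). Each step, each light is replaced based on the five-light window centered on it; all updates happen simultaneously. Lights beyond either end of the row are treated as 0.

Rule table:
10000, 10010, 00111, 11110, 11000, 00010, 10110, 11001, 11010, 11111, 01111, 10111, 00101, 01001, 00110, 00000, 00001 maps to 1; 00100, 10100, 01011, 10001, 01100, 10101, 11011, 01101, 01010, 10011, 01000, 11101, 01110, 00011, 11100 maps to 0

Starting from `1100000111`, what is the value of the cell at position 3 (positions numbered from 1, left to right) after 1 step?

1

1011110100
position 3 holds 1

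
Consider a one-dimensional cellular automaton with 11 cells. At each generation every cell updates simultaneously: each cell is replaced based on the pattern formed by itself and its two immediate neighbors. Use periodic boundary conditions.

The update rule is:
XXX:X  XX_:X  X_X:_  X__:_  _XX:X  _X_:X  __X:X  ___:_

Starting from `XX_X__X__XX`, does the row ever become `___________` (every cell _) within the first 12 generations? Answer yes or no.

no

generation 1: XX_X_XX_XXX
generation 2: XX_X_XX_XXX  (fixed point — unchanged through generation 12)
generation 12 is XX_X_XX_XXX, still not uniform _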